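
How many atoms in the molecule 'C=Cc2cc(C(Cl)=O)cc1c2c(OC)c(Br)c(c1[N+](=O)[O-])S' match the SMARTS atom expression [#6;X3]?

13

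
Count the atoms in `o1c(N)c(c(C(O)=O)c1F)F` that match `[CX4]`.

0

Check the 11 heavy atoms by environment: 1× o (aromatic, X2) → no; 4× c (aromatic, X3) → no; 2× F (X1) → no; 1× C (X3) → no; 1× O (X1) → no; 1× O (X2) → no; 1× N (X3) → no.
No environment satisfies the query, so 0 matching atoms.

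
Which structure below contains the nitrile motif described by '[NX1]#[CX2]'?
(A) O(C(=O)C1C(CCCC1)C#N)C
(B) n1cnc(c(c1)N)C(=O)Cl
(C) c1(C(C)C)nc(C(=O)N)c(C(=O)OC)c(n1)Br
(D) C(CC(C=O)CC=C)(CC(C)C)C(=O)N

[NX1]#[CX2] describes a nitrogen triple-bonded to a two-connected carbon (a nitrile).
(A) contains a nitrile (-C#N), which satisfies every atom and bond constraint.
(B) has a primary amino group (-NH2) but the nitrogen is NX3 (three connections), not NX1 triple-bonded.
(C) has a primary amide (-C(=O)NH2) but the nitrogen is NX3, not NX1.
(D) has a primary amide (-C(=O)NH2) but the nitrogen is NX3, not NX1.
So the answer is (A).

A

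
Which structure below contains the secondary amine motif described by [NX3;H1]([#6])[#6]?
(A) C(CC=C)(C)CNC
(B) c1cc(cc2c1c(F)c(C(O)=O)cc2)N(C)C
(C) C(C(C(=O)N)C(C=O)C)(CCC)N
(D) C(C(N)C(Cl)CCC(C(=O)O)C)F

[NX3;H1]([#6])[#6] describes a trivalent nitrogen with one H, bonded to two carbons (a secondary amine).
(A) contains an N-methylamino group (-NHCH3), which satisfies every atom and bond constraint.
(B) has a dimethylamino group (-N(CH3)2) but the nitrogen has H0, not H1.
(C) has a primary amide (-C(=O)NH2) but the -C(=O)NH2 nitrogen has H2, not H1.
(D) has a primary amino group (-NH2) but the nitrogen has H2 and only one carbon neighbour.
So the answer is (A).

A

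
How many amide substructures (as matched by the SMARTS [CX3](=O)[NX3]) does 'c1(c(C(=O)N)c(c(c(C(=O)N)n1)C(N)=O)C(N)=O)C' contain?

4

[CX3](=O)[NX3] is the SMARTS for an amide: a carbonyl carbon bonded to a trivalent nitrogen.
The molecule carries 4 separate instances of a primary amide (-C(=O)NH2) meeting every constraint; each maps to a distinct set of atoms, giving 4 matches.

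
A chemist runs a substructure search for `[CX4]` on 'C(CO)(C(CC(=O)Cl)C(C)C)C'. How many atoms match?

8

The query [CX4] means: C with X4: aliphatic carbon with exactly 4 total connections (bonds + H).
Check the 12 heavy atoms by environment: 8× C (X4) → match; 1× O (X2) → no; 1× C (X3) → no; 1× O (X1) → no; 1× Cl (X1) → no.
That gives 8 matching atoms.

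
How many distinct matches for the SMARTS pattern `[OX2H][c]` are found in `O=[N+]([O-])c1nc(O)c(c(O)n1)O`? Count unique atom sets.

3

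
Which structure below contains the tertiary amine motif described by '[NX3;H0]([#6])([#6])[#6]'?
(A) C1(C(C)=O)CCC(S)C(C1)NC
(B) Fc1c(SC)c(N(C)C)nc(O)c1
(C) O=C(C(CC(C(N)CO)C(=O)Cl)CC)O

B

[NX3;H0]([#6])([#6])[#6] describes a trivalent nitrogen with no H, bonded to three carbons (a tertiary amine).
(A) has an N-methylamino group (-NHCH3) but the nitrogen still has one H (H1), not H0.
(B) contains a dimethylamino group (-N(CH3)2), which satisfies every atom and bond constraint.
(C) has a primary amino group (-NH2) but the nitrogen has H2, not H0 with three carbons.
So the answer is (B).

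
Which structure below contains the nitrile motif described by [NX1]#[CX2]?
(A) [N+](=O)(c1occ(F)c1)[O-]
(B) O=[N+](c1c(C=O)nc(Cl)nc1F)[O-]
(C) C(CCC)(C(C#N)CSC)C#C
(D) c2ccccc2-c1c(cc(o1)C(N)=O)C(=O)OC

C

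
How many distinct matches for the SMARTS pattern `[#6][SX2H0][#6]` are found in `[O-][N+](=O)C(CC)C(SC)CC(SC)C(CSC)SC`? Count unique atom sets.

4

[#6][SX2H0][#6] is the SMARTS for a thioether: an aliphatic sulfur bridging two carbons with no H on the sulfur.
The molecule carries 4 separate instances of a methylthio ether (-SCH3) meeting every constraint; each maps to a distinct set of atoms, giving 4 matches.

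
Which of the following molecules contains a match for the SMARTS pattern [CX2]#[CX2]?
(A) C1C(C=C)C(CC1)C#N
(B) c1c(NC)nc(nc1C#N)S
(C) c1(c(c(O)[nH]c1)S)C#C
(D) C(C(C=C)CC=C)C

C

[CX2]#[CX2] describes a carbon-carbon triple bond (an alkyne).
(A) has a nitrile (-C#N) but the triple bond is C#N, not C#C.
(B) has a nitrile (-C#N) but the triple bond is C#N, not C#C.
(C) contains an ethynyl group (-C#CH), which satisfies every atom and bond constraint.
(D) has a vinyl group (-CH=CH2) but the C=C is a double bond; both carbons are CX3, not CX2.
So the answer is (C).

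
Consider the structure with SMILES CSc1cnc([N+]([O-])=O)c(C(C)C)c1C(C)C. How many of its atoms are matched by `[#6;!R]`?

7

The query [#6;!R] means: carbon not in any ring.
Check the 17 heavy atoms by environment: 1× n (aromatic, in 6-ring) → no; 5× c (aromatic, in 6-ring) → no; 7× C (acyclic) → match; 1× N (charge +1, acyclic) → no; 1× O (charge -1, acyclic) → no; 1× O (acyclic) → no; 1× S (acyclic) → no.
That gives 7 matching atoms.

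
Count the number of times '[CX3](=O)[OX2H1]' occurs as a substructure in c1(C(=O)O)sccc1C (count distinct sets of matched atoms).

1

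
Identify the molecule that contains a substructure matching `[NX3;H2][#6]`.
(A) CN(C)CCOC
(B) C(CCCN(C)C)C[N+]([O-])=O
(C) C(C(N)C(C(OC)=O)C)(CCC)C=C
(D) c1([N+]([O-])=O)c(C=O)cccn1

C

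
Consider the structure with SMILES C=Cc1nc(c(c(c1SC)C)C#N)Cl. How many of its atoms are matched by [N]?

1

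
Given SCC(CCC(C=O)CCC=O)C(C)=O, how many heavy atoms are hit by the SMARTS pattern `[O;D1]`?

3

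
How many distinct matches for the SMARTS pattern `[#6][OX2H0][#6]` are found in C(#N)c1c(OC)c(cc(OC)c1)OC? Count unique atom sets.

3

[#6][OX2H0][#6] is the SMARTS for an ether: an aliphatic oxygen bridging two carbons with no H on the oxygen.
The molecule carries 3 separate instances of a methoxy ether (-OCH3) meeting every constraint; each maps to a distinct set of atoms, giving 3 matches.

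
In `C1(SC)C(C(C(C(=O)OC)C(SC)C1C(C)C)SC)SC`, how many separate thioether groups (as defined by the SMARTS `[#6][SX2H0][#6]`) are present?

[#6][SX2H0][#6] is the SMARTS for a thioether: an aliphatic sulfur bridging two carbons with no H on the sulfur.
The molecule carries 4 separate instances of a methylthio ether (-SCH3) meeting every constraint; each maps to a distinct set of atoms, giving 4 matches.

4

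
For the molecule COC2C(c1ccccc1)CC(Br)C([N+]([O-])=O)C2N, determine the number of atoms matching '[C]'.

Check the 19 heavy atoms by environment: 7× C → match; 6× c (aromatic) → no; 1× N (charge +1) → no; 1× O (charge -1) → no; 2× O → no; 1× Br → no; 1× N → no.
That gives 7 matching atoms.

7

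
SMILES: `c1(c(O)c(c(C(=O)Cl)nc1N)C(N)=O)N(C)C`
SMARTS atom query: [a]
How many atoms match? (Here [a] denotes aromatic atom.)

6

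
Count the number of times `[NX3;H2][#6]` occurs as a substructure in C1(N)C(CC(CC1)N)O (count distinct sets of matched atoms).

[NX3;H2][#6] is the SMARTS for a primary amine: a trivalent nitrogen with two H attached to carbon.
The molecule carries 2 separate instances of a primary amino group (-NH2) meeting every constraint; each maps to a distinct set of atoms, giving 2 matches.

2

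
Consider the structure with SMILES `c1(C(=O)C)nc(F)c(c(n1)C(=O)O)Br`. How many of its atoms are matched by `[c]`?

4

The query [c] means: lowercase c matches aromatic carbon only.
Check the 14 heavy atoms by environment: 2× n (aromatic) → no; 4× c (aromatic) → match; 1× Br → no; 3× C → no; 3× O → no; 1× F → no.
That gives 4 matching atoms.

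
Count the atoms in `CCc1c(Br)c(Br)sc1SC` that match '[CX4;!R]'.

3

Check the 11 heavy atoms by environment: 1× s (aromatic, X2, in 5-ring) → no; 4× c (aromatic, X3, in 5-ring) → no; 2× Br (X1, acyclic) → no; 1× S (X2, acyclic) → no; 3× C (X4, acyclic) → match.
That gives 3 matching atoms.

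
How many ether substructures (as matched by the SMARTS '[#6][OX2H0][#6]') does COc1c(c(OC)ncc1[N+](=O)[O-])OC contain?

[#6][OX2H0][#6] is the SMARTS for an ether: an aliphatic oxygen bridging two carbons with no H on the oxygen.
The molecule carries 3 separate instances of a methoxy ether (-OCH3) meeting every constraint; each maps to a distinct set of atoms, giving 3 matches.

3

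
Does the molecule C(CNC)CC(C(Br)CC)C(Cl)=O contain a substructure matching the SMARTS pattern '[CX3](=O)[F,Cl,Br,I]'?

Yes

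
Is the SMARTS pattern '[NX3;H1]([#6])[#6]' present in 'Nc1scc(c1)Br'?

No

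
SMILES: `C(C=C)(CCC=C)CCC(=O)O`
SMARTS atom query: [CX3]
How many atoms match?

Check the 12 heavy atoms by environment: 5× C (X4) → no; 5× C (X3) → match; 1× O (X1) → no; 1× O (X2) → no.
That gives 5 matching atoms.

5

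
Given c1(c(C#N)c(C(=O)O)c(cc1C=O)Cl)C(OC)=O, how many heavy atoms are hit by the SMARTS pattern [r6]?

6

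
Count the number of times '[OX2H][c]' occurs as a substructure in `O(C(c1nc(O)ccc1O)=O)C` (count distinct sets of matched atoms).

[OX2H][c] is the SMARTS for a phenol: a hydroxyl oxygen attached to an aromatic carbon.
The molecule carries 2 separate instances of a hydroxyl group (-OH) meeting every constraint; each maps to a distinct set of atoms, giving 2 matches.

2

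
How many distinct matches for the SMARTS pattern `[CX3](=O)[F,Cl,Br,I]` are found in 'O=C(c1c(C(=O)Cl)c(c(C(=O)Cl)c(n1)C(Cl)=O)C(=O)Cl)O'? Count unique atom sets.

4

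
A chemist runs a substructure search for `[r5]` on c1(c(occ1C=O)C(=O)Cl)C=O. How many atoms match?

5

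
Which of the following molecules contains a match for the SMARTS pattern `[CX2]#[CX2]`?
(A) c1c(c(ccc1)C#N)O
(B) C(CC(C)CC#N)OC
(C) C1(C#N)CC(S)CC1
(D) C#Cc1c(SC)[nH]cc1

D

[CX2]#[CX2] describes a carbon-carbon triple bond (an alkyne).
(A) has a nitrile (-C#N) but the triple bond is C#N, not C#C.
(B) has a nitrile (-C#N) but the triple bond is C#N, not C#C.
(C) has a nitrile (-C#N) but the triple bond is C#N, not C#C.
(D) contains an ethynyl group (-C#CH), which satisfies every atom and bond constraint.
So the answer is (D).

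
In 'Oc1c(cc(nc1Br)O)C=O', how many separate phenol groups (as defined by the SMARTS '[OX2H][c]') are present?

2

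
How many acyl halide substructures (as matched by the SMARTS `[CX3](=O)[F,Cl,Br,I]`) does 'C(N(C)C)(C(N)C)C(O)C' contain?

[CX3](=O)[F,Cl,Br,I] is the SMARTS for an acyl halide: a carbonyl carbon bonded to a halogen.
No fragment in the molecule satisfies every constraint, giving 0 matches.

0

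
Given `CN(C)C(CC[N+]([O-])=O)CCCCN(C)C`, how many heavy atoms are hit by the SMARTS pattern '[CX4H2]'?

The query [CX4H2] means: sp3 carbon (X4) with exactly two hydrogens.
Check the 16 heavy atoms by environment: 6× C (H2, X4) → match; 1× C (H1, X4) → no; 1× N (charge +1, H0, X3) → no; 1× O (charge -1, H0, X1) → no; 1× O (H0, X1) → no; 2× N (H0, X3) → no; 4× C (H3, X4) → no.
That gives 6 matching atoms.

6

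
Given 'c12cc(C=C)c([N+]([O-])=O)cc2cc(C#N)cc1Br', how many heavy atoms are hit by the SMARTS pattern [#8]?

2

The query [#8] means: #8 matches any oxygen atom.
Check the 18 heavy atoms by environment: 10× c (aromatic) → no; 3× C → no; 1× N → no; 1× Br → no; 1× N (charge +1) → no; 1× O (charge -1) → match; 1× O → match.
Summing the matching environments: 1 + 1 = 2 matching atoms.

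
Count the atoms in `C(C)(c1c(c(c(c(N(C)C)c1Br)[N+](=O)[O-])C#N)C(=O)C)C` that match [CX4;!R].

6

Check the 21 heavy atoms by environment: 6× c (aromatic, X3, in 6-ring) → no; 1× N (charge +1, X3, acyclic) → no; 1× O (charge -1, X1, acyclic) → no; 2× O (X1, acyclic) → no; 1× Br (X1, acyclic) → no; 1× C (X3, acyclic) → no; 6× C (X4, acyclic) → match; 1× C (X2, acyclic) → no; 1× N (X1, acyclic) → no; 1× N (X3, acyclic) → no.
That gives 6 matching atoms.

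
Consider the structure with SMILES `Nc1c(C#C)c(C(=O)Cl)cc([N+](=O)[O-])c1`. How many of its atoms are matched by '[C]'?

3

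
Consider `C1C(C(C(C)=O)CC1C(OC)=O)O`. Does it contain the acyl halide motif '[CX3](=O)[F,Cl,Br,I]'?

No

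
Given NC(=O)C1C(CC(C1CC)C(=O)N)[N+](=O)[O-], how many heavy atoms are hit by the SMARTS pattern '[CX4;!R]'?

2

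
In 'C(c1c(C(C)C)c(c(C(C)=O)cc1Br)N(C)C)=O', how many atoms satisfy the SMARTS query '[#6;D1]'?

5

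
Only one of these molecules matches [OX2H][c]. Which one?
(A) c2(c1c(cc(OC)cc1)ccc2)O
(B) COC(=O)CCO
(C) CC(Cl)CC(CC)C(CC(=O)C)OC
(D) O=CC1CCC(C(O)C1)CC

A

[OX2H][c] describes a hydroxyl oxygen attached to an aromatic carbon (a phenol).
(A) contains a hydroxyl group (-OH), which satisfies every atom and bond constraint.
(B) has a hydroxyl group (-OH) but the -OH is on an aliphatic carbon, not an aromatic c.
(C) has a methoxy ether (-OCH3) but the oxygen has H0, not H1.
(D) has a hydroxyl group (-OH) but the -OH is on an aliphatic carbon, not an aromatic c.
So the answer is (A).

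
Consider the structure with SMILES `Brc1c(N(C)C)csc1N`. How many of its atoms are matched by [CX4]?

Check the 10 heavy atoms by environment: 1× s (aromatic, X2) → no; 4× c (aromatic, X3) → no; 2× N (X3) → no; 1× Br (X1) → no; 2× C (X4) → match.
That gives 2 matching atoms.

2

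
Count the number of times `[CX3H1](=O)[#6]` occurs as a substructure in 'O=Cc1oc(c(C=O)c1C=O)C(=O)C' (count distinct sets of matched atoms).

3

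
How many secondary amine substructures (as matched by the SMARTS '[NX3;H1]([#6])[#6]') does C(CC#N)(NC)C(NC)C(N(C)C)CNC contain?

3

[NX3;H1]([#6])[#6] is the SMARTS for a secondary amine: a trivalent nitrogen with one H, bonded to two carbons.
The molecule carries 3 separate instances of an N-methylamino group (-NHCH3) meeting every constraint; each maps to a distinct set of atoms, giving 3 matches.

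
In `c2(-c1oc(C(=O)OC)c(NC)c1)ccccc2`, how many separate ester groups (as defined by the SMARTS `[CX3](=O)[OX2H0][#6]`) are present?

[CX3](=O)[OX2H0][#6] is the SMARTS for an ester: a carbonyl carbon bonded to an oxygen that is itself bonded to carbon (no H on that O).
Exactly one fragment in the molecule meets all constraints, giving 1 match.

1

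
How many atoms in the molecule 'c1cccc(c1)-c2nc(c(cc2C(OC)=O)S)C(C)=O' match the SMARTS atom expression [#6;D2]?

6

The query [#6;D2] means: any carbon bonded to exactly two heavy atoms.
Check the 20 heavy atoms by environment: 1× n (aromatic, D2) → no; 5× c (aromatic, D3) → no; 6× c (aromatic, D2) → match; 2× C (D3) → no; 2× O (D1) → no; 1× O (D2) → no; 2× C (D1) → no; 1× S (D1) → no.
That gives 6 matching atoms.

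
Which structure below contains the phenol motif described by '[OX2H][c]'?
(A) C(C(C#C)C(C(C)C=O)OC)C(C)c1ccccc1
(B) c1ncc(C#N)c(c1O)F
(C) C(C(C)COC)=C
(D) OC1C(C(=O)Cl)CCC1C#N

[OX2H][c] describes a hydroxyl oxygen attached to an aromatic carbon (a phenol).
(A) has a methoxy ether (-OCH3) but the oxygen has H0, not H1.
(B) contains a hydroxyl group (-OH), which satisfies every atom and bond constraint.
(C) has a methoxy ether (-OCH3) but the oxygen has H0, not H1.
(D) has a hydroxyl group (-OH) but the -OH is on an aliphatic carbon, not an aromatic c.
So the answer is (B).

B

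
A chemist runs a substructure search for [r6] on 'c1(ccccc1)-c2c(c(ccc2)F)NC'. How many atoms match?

The query [r6] means: r6 matches atoms in a six-membered ring.
Check the 15 heavy atoms by environment: 12× c (aromatic, in 6-ring) → match; 1× F (acyclic) → no; 1× N (acyclic) → no; 1× C (acyclic) → no.
That gives 12 matching atoms.

12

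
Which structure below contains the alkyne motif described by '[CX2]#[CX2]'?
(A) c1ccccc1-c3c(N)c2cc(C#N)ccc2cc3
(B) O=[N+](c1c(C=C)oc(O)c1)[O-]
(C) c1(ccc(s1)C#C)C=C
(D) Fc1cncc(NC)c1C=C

[CX2]#[CX2] describes a carbon-carbon triple bond (an alkyne).
(A) has a nitrile (-C#N) but the triple bond is C#N, not C#C.
(B) has a vinyl group (-CH=CH2) but the C=C is a double bond; both carbons are CX3, not CX2.
(C) contains an ethynyl group (-C#CH), which satisfies every atom and bond constraint.
(D) has a vinyl group (-CH=CH2) but the C=C is a double bond; both carbons are CX3, not CX2.
So the answer is (C).

C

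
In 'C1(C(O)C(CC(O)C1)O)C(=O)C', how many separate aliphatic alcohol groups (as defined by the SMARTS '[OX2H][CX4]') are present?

3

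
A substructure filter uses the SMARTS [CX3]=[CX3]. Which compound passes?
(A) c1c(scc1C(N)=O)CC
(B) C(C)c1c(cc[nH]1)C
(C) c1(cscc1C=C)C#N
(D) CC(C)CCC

C

[CX3]=[CX3] describes a non-aromatic C=C double bond between two sp2 carbons (an alkene).
(A) has an ethyl group (-CH2CH3) but its C-C bond is a single bond between CX4 carbons, not CX3=CX3.
(B) has an ethyl group (-CH2CH3) but its C-C bond is a single bond between CX4 carbons, not CX3=CX3.
(C) contains a vinyl group (-CH=CH2), which satisfies every atom and bond constraint.
(D) has an ethyl group (-CH2CH3) but its C-C bond is a single bond between CX4 carbons, not CX3=CX3.
So the answer is (C).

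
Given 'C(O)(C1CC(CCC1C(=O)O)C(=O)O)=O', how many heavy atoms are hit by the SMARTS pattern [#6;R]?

6

Check the 15 heavy atoms by environment: 6× C (in 6-ring) → match; 3× C (acyclic) → no; 6× O (acyclic) → no.
That gives 6 matching atoms.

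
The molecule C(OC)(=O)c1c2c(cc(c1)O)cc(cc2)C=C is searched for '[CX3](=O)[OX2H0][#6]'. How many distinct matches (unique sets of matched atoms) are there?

1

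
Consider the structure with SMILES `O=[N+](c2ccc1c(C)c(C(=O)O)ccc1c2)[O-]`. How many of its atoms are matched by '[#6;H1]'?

The query [#6;H1] means: any carbon bearing exactly one hydrogen.
Check the 17 heavy atoms by environment: 5× c (aromatic, H0) → no; 5× c (aromatic, H1) → match; 1× C (H0) → no; 2× O (H0) → no; 1× O (H1) → no; 1× C (H3) → no; 1× N (charge +1, H0) → no; 1× O (charge -1, H0) → no.
That gives 5 matching atoms.

5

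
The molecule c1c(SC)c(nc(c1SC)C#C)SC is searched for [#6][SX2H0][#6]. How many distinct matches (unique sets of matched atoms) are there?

[#6][SX2H0][#6] is the SMARTS for a thioether: an aliphatic sulfur bridging two carbons with no H on the sulfur.
The molecule carries 3 separate instances of a methylthio ether (-SCH3) meeting every constraint; each maps to a distinct set of atoms, giving 3 matches.

3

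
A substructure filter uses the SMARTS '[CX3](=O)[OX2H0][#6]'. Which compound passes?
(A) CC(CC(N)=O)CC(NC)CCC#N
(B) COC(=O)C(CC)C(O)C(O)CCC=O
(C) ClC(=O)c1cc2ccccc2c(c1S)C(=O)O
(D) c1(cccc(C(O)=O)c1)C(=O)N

B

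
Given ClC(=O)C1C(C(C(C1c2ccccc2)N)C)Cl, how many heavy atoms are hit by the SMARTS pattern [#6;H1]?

10

Check the 17 heavy atoms by environment: 5× C (H1) → match; 2× Cl (H0) → no; 1× C (H3) → no; 1× C (H0) → no; 1× O (H0) → no; 1× N (H2) → no; 1× c (aromatic, H0) → no; 5× c (aromatic, H1) → match.
Summing the matching environments: 5 + 5 = 10 matching atoms.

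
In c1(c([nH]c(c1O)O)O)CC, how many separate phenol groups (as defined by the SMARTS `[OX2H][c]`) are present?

[OX2H][c] is the SMARTS for a phenol: a hydroxyl oxygen attached to an aromatic carbon.
The molecule carries 3 separate instances of a hydroxyl group (-OH) meeting every constraint; each maps to a distinct set of atoms, giving 3 matches.

3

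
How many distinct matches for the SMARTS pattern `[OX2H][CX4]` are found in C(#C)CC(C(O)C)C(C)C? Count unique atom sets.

1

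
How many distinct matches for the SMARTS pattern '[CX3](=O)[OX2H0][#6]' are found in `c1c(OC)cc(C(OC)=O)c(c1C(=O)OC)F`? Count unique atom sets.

[CX3](=O)[OX2H0][#6] is the SMARTS for an ester: a carbonyl carbon bonded to an oxygen that is itself bonded to carbon (no H on that O).
The molecule carries 2 separate instances of a methyl-ester group (-C(=O)OCH3) meeting every constraint; each maps to a distinct set of atoms, giving 2 matches.

2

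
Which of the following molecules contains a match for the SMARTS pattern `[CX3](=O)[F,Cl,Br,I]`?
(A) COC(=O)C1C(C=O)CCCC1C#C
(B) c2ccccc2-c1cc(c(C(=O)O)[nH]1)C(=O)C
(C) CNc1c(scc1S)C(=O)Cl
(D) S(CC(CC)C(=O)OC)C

C

[CX3](=O)[F,Cl,Br,I] describes a carbonyl carbon bonded to a halogen (an acyl halide).
(A) has a methyl-ester group (-C(=O)OCH3) but the carbonyl is bonded to -O-C, not to a halogen.
(B) has a carboxylic acid group (-C(=O)OH) but the carbonyl is bonded to -OH, not to a halogen.
(C) contains an acyl chloride (-C(=O)Cl), which satisfies every atom and bond constraint.
(D) has a methyl-ester group (-C(=O)OCH3) but the carbonyl is bonded to -O-C, not to a halogen.
So the answer is (C).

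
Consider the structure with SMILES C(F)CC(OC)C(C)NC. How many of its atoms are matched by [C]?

Check the 10 heavy atoms by environment: 7× C → match; 1× O → no; 1× N → no; 1× F → no.
That gives 7 matching atoms.

7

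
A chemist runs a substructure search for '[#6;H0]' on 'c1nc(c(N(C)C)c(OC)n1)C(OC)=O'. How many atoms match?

4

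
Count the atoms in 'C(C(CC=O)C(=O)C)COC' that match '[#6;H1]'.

2

The query [#6;H1] means: any carbon bearing exactly one hydrogen.
Check the 11 heavy atoms by environment: 3× C (H2) → no; 2× C (H1) → match; 3× O (H0) → no; 1× C (H0) → no; 2× C (H3) → no.
That gives 2 matching atoms.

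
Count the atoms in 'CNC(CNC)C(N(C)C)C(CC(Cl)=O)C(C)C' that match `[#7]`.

3

Check the 18 heavy atoms by environment: 13× C → no; 1× O → no; 1× Cl → no; 3× N → match.
That gives 3 matching atoms.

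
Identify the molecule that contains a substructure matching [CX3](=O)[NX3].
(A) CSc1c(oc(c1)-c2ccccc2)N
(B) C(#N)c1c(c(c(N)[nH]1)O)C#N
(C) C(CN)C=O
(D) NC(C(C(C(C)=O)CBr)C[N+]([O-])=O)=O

[CX3](=O)[NX3] describes a carbonyl carbon bonded to a trivalent nitrogen (an amide).
(A) has a primary amino group (-NH2) but the -NH2 is not attached to a carbonyl carbon.
(B) has a nitrile (-C#N) but the nitrile N is NX1 (triple-bonded), not NX3.
(C) has a primary amino group (-NH2) but the -NH2 is not attached to a carbonyl carbon.
(D) contains a primary amide (-C(=O)NH2), which satisfies every atom and bond constraint.
So the answer is (D).

D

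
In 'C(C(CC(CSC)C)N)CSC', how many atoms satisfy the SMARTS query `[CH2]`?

4

The query [CH2] means: aliphatic carbon with exactly two hydrogens.
Check the 12 heavy atoms by environment: 4× C (H2) → match; 2× C (H1) → no; 2× S (H0) → no; 3× C (H3) → no; 1× N (H2) → no.
That gives 4 matching atoms.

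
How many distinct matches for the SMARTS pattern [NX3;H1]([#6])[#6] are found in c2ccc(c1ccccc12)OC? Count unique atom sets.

[NX3;H1]([#6])[#6] is the SMARTS for a secondary amine: a trivalent nitrogen with one H, bonded to two carbons.
No fragment in the molecule satisfies every constraint, giving 0 matches.

0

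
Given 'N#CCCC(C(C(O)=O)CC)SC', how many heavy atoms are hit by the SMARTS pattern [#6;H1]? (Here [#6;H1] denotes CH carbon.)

2

The query [#6;H1] means: any carbon bearing exactly one hydrogen.
Check the 13 heavy atoms by environment: 3× C (H2) → no; 2× C (H1) → match; 2× C (H3) → no; 2× C (H0) → no; 1× O (H0) → no; 1× O (H1) → no; 1× N (H0) → no; 1× S (H0) → no.
That gives 2 matching atoms.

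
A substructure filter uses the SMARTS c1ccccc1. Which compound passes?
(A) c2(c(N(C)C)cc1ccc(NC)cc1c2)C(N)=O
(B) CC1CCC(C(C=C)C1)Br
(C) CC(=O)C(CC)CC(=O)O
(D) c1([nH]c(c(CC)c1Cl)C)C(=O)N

A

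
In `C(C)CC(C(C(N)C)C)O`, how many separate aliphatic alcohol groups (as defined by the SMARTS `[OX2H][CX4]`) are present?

1

[OX2H][CX4] is the SMARTS for an aliphatic alcohol: a hydroxyl oxygen bound to an sp3 (X4) carbon.
Exactly one fragment in the molecule meets all constraints, giving 1 match.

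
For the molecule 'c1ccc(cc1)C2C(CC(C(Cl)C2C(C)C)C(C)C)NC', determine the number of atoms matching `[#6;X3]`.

The query [#6;X3] means: any carbon (aromatic or not) with three total connections.
Check the 21 heavy atoms by environment: 13× C (X4) → no; 1× N (X3) → no; 1× Cl (X1) → no; 6× c (aromatic, X3) → match.
That gives 6 matching atoms.

6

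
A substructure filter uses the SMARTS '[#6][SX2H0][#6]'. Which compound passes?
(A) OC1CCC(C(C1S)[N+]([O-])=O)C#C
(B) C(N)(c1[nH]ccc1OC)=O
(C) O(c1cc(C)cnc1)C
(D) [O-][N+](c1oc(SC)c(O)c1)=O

D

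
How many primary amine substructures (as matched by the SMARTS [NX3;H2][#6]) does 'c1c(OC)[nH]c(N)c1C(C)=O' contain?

[NX3;H2][#6] is the SMARTS for a primary amine: a trivalent nitrogen with two H attached to carbon.
Exactly one fragment in the molecule meets all constraints, giving 1 match.

1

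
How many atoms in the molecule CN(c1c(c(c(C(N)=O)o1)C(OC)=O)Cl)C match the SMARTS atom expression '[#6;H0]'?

6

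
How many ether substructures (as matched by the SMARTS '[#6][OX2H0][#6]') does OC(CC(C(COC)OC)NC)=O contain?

[#6][OX2H0][#6] is the SMARTS for an ether: an aliphatic oxygen bridging two carbons with no H on the oxygen.
The molecule carries 2 separate instances of a methoxy ether (-OCH3) meeting every constraint; each maps to a distinct set of atoms, giving 2 matches.

2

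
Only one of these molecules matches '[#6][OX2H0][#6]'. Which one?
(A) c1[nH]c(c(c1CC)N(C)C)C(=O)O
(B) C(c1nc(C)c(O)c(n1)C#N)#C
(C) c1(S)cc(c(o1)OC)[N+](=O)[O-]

C

[#6][OX2H0][#6] describes an aliphatic oxygen bridging two carbons with no H on the oxygen (an ether).
(A) has a carboxylic acid group (-C(=O)OH) but the -OH oxygen has H1; the =O is OX1, not OX2.
(B) has a hydroxyl group (-OH) but the oxygen has H1, not H0 bridging two carbons.
(C) contains a methoxy ether (-OCH3), which satisfies every atom and bond constraint.
So the answer is (C).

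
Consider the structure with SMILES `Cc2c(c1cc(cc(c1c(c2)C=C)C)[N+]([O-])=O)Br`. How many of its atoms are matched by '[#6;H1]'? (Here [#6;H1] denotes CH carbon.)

The query [#6;H1] means: any carbon bearing exactly one hydrogen.
Check the 18 heavy atoms by environment: 7× c (aromatic, H0) → no; 3× c (aromatic, H1) → match; 1× Br (H0) → no; 1× N (charge +1, H0) → no; 1× O (charge -1, H0) → no; 1× O (H0) → no; 1× C (H1) → match; 1× C (H2) → no; 2× C (H3) → no.
Summing the matching environments: 3 + 1 = 4 matching atoms.

4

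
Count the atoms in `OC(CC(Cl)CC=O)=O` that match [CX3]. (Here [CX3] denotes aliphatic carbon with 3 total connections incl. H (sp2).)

2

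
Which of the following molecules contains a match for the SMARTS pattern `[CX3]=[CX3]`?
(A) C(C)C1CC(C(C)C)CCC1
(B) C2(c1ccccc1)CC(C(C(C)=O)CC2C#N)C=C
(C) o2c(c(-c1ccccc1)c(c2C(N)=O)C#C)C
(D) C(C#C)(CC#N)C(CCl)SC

[CX3]=[CX3] describes a non-aromatic C=C double bond between two sp2 carbons (an alkene).
(A) has an ethyl group (-CH2CH3) but its C-C bond is a single bond between CX4 carbons, not CX3=CX3.
(B) contains a vinyl group (-CH=CH2), which satisfies every atom and bond constraint.
(C) has an ethynyl group (-C#CH) but the C-C bond is a triple bond, not a double bond.
(D) has an ethynyl group (-C#CH) but the C-C bond is a triple bond, not a double bond.
So the answer is (B).

B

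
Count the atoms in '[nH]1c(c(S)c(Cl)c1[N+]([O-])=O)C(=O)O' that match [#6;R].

4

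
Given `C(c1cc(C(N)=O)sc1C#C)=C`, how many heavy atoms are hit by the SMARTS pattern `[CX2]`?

2

The query [CX2] means: C with X2: aliphatic carbon with exactly 2 total connections.
Check the 12 heavy atoms by environment: 1× s (aromatic, X2) → no; 4× c (aromatic, X3) → no; 2× C (X2) → match; 3× C (X3) → no; 1× O (X1) → no; 1× N (X3) → no.
That gives 2 matching atoms.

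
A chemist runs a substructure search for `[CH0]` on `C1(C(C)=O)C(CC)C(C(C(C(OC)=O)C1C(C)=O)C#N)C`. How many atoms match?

4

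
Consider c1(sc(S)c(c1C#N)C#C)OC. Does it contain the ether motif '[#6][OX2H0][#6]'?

Yes

The pattern [#6][OX2H0][#6] describes an aliphatic oxygen bridging two carbons with no H on the oxygen — an ether.
The molecule carries a methoxy ether (-OCH3), whose atoms satisfy every constraint of the query, so the pattern matches.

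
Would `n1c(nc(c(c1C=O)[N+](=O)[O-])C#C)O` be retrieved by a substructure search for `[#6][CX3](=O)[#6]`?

The pattern [#6][CX3](=O)[#6] describes a carbonyl carbon (no H) flanked by two carbons — a ketone.
The closest candidate here is an aldehyde (-CHO), but the carbonyl carbon has H1, so it is not flanked by two carbons. No other fragment satisfies the full query, so there is no match.

No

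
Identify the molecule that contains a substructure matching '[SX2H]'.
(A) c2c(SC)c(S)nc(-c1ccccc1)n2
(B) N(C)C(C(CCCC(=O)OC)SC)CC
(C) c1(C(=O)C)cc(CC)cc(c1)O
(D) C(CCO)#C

A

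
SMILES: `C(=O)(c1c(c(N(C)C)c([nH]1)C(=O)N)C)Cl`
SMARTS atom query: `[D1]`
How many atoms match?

7

The query [D1] means: atom with exactly one heavy-atom neighbour (degree 1).
Check the 15 heavy atoms by environment: 1× n (aromatic, D2) → no; 4× c (aromatic, D3) → no; 2× C (D3) → no; 2× O (D1) → match; 1× Cl (D1) → match; 3× C (D1) → match; 1× N (D3) → no; 1× N (D1) → match.
Summing the matching environments: 2 + 1 + 3 + 1 = 7 matching atoms.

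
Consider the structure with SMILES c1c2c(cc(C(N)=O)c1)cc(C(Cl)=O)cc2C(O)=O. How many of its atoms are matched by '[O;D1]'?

4

The query [O;D1] means: aliphatic oxygen bonded to exactly one heavy atom.
Check the 19 heavy atoms by environment: 5× c (aromatic, D3) → no; 5× c (aromatic, D2) → no; 3× C (D3) → no; 4× O (D1) → match; 1× Cl (D1) → no; 1× N (D1) → no.
That gives 4 matching atoms.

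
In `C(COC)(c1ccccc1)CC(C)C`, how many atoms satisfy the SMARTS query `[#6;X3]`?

The query [#6;X3] means: any carbon (aromatic or not) with three total connections.
Check the 14 heavy atoms by environment: 7× C (X4) → no; 6× c (aromatic, X3) → match; 1× O (X2) → no.
That gives 6 matching atoms.

6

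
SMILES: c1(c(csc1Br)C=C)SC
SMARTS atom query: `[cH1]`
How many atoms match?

The query [cH1] means: aromatic carbon bearing exactly one hydrogen.
Check the 10 heavy atoms by environment: 1× s (aromatic, H0) → no; 1× c (aromatic, H1) → match; 3× c (aromatic, H0) → no; 1× S (H0) → no; 1× C (H3) → no; 1× Br (H0) → no; 1× C (H1) → no; 1× C (H2) → no.
That gives 1 matching atom.

1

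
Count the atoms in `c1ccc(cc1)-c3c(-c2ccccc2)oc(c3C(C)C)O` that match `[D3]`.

Check the 21 heavy atoms by environment: 1× o (aromatic, D2) → no; 6× c (aromatic, D3) → match; 1× O (D1) → no; 10× c (aromatic, D2) → no; 1× C (D3) → match; 2× C (D1) → no.
Summing the matching environments: 6 + 1 = 7 matching atoms.

7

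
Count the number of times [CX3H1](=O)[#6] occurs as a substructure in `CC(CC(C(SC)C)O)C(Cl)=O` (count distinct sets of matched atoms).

[CX3H1](=O)[#6] is the SMARTS for an aldehyde: an sp2 carbon with one H, double-bonded to O and single-bonded to carbon.
No fragment in the molecule satisfies every constraint, giving 0 matches.

0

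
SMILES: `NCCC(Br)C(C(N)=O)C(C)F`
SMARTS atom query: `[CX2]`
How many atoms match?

0

The query [CX2] means: C with X2: aliphatic carbon with exactly 2 total connections.
Check the 12 heavy atoms by environment: 6× C (X4) → no; 1× C (X3) → no; 1× O (X1) → no; 2× N (X3) → no; 1× F (X1) → no; 1× Br (X1) → no.
No environment satisfies the query, so 0 matching atoms.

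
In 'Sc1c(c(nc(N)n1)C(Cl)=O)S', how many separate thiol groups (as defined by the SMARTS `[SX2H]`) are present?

2

[SX2H] is the SMARTS for a thiol: an aliphatic sulfur with two connections, one being H.
The molecule carries 2 separate instances of a thiol (-SH) meeting every constraint; each maps to a distinct set of atoms, giving 2 matches.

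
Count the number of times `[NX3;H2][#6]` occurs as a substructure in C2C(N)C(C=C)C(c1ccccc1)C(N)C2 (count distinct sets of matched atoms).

2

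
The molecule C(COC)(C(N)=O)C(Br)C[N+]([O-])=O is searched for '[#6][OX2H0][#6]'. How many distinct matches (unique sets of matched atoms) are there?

1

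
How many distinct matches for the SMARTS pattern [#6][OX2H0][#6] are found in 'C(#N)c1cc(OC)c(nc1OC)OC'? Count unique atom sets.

3

[#6][OX2H0][#6] is the SMARTS for an ether: an aliphatic oxygen bridging two carbons with no H on the oxygen.
The molecule carries 3 separate instances of a methoxy ether (-OCH3) meeting every constraint; each maps to a distinct set of atoms, giving 3 matches.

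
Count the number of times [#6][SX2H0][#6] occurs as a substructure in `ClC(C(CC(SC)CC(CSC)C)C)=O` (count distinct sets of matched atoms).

[#6][SX2H0][#6] is the SMARTS for a thioether: an aliphatic sulfur bridging two carbons with no H on the sulfur.
The molecule carries 2 separate instances of a methylthio ether (-SCH3) meeting every constraint; each maps to a distinct set of atoms, giving 2 matches.

2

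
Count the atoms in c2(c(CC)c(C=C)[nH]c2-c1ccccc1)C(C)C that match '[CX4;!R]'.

The query [CX4;!R] means: aliphatic carbon with four total connections, not in a ring.
Check the 18 heavy atoms by environment: 1× n (aromatic, X3, in 5-ring) → no; 4× c (aromatic, X3, in 5-ring) → no; 6× c (aromatic, X3, in 6-ring) → no; 2× C (X3, acyclic) → no; 5× C (X4, acyclic) → match.
That gives 5 matching atoms.

5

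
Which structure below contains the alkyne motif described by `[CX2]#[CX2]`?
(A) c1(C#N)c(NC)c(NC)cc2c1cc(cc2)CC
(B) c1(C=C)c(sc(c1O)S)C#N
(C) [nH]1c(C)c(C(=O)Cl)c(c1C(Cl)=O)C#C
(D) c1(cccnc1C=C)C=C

[CX2]#[CX2] describes a carbon-carbon triple bond (an alkyne).
(A) has a nitrile (-C#N) but the triple bond is C#N, not C#C.
(B) has a nitrile (-C#N) but the triple bond is C#N, not C#C.
(C) contains an ethynyl group (-C#CH), which satisfies every atom and bond constraint.
(D) has a vinyl group (-CH=CH2) but the C=C is a double bond; both carbons are CX3, not CX2.
So the answer is (C).

C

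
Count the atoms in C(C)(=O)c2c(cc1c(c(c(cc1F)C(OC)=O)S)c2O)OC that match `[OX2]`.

3

The query [OX2] means: aliphatic oxygen with two total connections — ether, hydroxyl, or ester single-bond O.
Check the 22 heavy atoms by environment: 10× c (aromatic, X3) → no; 1× F (X1) → no; 2× C (X3) → no; 2× O (X1) → no; 3× C (X4) → no; 1× S (X2) → no; 3× O (X2) → match.
That gives 3 matching atoms.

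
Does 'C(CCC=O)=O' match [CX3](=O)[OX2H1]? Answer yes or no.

No

The pattern [CX3](=O)[OX2H1] describes an sp2 carbon double-bonded to O and single-bonded to an -OH oxygen — a carboxylic acid.
The closest candidate here is an aldehyde (-CHO), but there is no singly-bonded oxygen on the carbonyl carbon. No other fragment satisfies the full query, so there is no match.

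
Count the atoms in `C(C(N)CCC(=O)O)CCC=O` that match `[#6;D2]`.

6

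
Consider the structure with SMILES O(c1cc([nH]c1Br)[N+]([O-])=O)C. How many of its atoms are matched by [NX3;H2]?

Check the 11 heavy atoms by environment: 1× n (aromatic, H1, X3) → no; 3× c (aromatic, H0, X3) → no; 1× c (aromatic, H1, X3) → no; 1× N (charge +1, H0, X3) → no; 1× O (charge -1, H0, X1) → no; 1× O (H0, X1) → no; 1× Br (H0, X1) → no; 1× O (H0, X2) → no; 1× C (H3, X4) → no.
No environment satisfies the query, so 0 matching atoms.

0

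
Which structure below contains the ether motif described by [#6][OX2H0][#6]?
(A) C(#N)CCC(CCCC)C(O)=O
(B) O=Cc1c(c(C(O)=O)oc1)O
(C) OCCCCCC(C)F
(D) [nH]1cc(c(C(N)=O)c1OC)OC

D

[#6][OX2H0][#6] describes an aliphatic oxygen bridging two carbons with no H on the oxygen (an ether).
(A) has a carboxylic acid group (-C(=O)OH) but the -OH oxygen has H1; the =O is OX1, not OX2.
(B) has a hydroxyl group (-OH) but the oxygen has H1, not H0 bridging two carbons.
(C) has a hydroxyl group (-OH) but the oxygen has H1, not H0 bridging two carbons.
(D) contains a methoxy ether (-OCH3), which satisfies every atom and bond constraint.
So the answer is (D).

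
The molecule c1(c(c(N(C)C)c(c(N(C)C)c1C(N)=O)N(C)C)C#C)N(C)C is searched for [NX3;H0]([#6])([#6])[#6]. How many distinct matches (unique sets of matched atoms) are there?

4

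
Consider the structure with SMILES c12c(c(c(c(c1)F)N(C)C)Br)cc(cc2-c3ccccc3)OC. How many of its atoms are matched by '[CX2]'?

0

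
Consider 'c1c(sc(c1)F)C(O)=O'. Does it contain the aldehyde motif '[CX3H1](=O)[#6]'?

No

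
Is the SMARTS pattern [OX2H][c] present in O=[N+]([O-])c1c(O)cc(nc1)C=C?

The pattern [OX2H][c] describes a hydroxyl oxygen attached to an aromatic carbon — a phenol.
The molecule carries a hydroxyl group (-OH), whose atoms satisfy every constraint of the query, so the pattern matches.

Yes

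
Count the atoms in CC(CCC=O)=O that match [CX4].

The query [CX4] means: C with X4: aliphatic carbon with exactly 4 total connections (bonds + H).
Check the 7 heavy atoms by environment: 3× C (X4) → match; 2× C (X3) → no; 2× O (X1) → no.
That gives 3 matching atoms.

3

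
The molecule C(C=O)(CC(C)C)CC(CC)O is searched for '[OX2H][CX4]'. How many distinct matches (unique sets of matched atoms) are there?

[OX2H][CX4] is the SMARTS for an aliphatic alcohol: a hydroxyl oxygen bound to an sp3 (X4) carbon.
Exactly one fragment in the molecule meets all constraints, giving 1 match.

1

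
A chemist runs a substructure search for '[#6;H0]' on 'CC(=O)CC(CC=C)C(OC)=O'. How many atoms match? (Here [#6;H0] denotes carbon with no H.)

2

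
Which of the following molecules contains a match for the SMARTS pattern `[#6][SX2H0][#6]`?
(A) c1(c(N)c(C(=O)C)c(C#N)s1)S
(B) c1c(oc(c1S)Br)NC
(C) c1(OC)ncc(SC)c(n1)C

C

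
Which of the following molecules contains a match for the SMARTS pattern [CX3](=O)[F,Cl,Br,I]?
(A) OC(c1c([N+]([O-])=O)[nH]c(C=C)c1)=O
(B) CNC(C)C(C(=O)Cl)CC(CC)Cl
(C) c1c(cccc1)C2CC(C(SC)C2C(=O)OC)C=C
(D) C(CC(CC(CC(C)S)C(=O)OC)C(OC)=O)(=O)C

B

[CX3](=O)[F,Cl,Br,I] describes a carbonyl carbon bonded to a halogen (an acyl halide).
(A) has a carboxylic acid group (-C(=O)OH) but the carbonyl is bonded to -OH, not to a halogen.
(B) contains an acyl chloride (-C(=O)Cl), which satisfies every atom and bond constraint.
(C) has a methyl-ester group (-C(=O)OCH3) but the carbonyl is bonded to -O-C, not to a halogen.
(D) has a methyl-ester group (-C(=O)OCH3) but the carbonyl is bonded to -O-C, not to a halogen.
So the answer is (B).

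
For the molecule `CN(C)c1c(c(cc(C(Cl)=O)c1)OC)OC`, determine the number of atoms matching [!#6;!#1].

5

Check the 16 heavy atoms by environment: 6× c (aromatic) → no; 5× C → no; 3× O → match; 1× Cl → match; 1× N → match.
Summing the matching environments: 3 + 1 + 1 = 5 matching atoms.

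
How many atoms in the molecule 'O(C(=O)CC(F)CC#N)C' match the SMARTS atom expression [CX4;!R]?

4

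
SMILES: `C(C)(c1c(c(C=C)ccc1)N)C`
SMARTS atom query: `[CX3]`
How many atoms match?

2

The query [CX3] means: C with X3: aliphatic carbon with exactly 3 total connections.
Check the 12 heavy atoms by environment: 6× c (aromatic, X3) → no; 3× C (X4) → no; 1× N (X3) → no; 2× C (X3) → match.
That gives 2 matching atoms.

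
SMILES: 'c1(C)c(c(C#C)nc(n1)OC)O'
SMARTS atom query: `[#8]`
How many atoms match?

2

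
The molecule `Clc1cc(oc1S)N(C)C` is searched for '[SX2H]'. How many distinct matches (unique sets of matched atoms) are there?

1

[SX2H] is the SMARTS for a thiol: an aliphatic sulfur with two connections, one being H.
Exactly one fragment in the molecule meets all constraints, giving 1 match.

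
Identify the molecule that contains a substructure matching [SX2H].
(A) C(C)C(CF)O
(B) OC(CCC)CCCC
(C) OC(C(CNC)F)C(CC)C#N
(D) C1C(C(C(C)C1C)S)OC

D

[SX2H] describes an aliphatic sulfur with two connections, one being H (a thiol).
(A) has a hydroxyl group (-OH) but it is an -OH, not an -SH.
(B) has a hydroxyl group (-OH) but it is an -OH, not an -SH.
(C) has a hydroxyl group (-OH) but it is an -OH, not an -SH.
(D) contains a thiol (-SH), which satisfies every atom and bond constraint.
So the answer is (D).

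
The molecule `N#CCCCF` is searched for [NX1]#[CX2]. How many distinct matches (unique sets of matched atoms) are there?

1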